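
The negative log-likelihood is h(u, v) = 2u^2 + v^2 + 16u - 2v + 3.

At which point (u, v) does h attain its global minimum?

h(u,v) separates as P(u) + Q(v) + 3, so its minimum is min P + min Q + 3.
P'(u) = 4u + 16 vanishes at u ∈ {-4}; Q'(v) = 2v - 2 vanishes at v ∈ {1}.
Local minima of P (where P''>0): P(-4)=-32. Local minima of Q: Q(1)=-1.
So the global minimum of h is P(-4) + Q(1) + 3 = -32 − 1 + 3 = -30, attained at (-4, 1).

(-4, 1)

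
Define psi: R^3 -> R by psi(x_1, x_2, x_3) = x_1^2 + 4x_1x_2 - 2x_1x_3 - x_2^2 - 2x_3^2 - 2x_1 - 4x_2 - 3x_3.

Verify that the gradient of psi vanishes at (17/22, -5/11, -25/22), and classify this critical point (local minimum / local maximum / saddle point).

∇psi = (2x_1 + 4x_2 - 2x_3 - 2, 4x_1 - 2x_2 - 4, -2x_1 - 4x_3 - 3); substituting (17/22, -5/11, -25/22) gives ∇psi = (0, 0, 0), so (17/22, -5/11, -25/22) is indeed a critical point.
The Hessian is constant: H = [[2, 4, -2], [4, -2, 0], [-2, 0, -4]].
Leading principal minors: Δ₁ = 2, Δ₂ = -20, Δ₃ = 88.
The minors fit neither the all-positive nor the alternating-sign pattern, so H is indefinite: a saddle point.

saddle point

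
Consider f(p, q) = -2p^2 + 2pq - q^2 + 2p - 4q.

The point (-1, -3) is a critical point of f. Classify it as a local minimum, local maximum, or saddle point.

The Hessian of f is constant: H = [[-4, 2], [2, -2]].
det(H) = (-4)·(-2) − 2² = 4.
det(H) > 0 and tr(H) = -6 < 0, so H is negative definite and the point is a local maximum.

local maximum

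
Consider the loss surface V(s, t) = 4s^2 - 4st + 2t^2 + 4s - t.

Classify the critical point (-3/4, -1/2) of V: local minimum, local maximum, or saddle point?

The Hessian of V is constant: H = [[8, -4], [-4, 4]].
det(H) = 8·4 − (-4)² = 16.
det(H) > 0 and tr(H) = 12 > 0, so H is positive definite and the point is a local minimum.

local minimum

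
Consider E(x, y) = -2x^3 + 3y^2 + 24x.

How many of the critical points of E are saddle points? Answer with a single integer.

E separates as a function of x plus a function of y, so ∇E=0 decouples.
∂E/∂x = -6(x - 2)(x + 2) = 0 at x ∈ {-2, 2}; ∂E/∂y = 6y = 0 at y ∈ {0}.
The Hessian is diagonal: diag(E_xx, E_yy). Second derivatives: E_xx(-2)=24, E_xx(2)=-24; E_yy(0)=6.
Saddle points occur where the two diagonal entries have opposite signs: (2, 0). Count: 1.

1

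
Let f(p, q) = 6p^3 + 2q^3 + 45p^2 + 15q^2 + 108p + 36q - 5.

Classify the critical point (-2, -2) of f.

local minimum

The mixed partial ∂²f/∂p∂q is 0, so the Hessian at any point is diag(f_pp, f_qq) = diag(18(2p + 5), 6(2q + 5)).
At (-2, -2): H = diag(18, 6).
Both eigenvalues are positive, so H is positive definite: a local minimum.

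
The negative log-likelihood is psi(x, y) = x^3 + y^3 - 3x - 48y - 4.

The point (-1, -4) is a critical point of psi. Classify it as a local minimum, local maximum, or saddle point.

local maximum

The mixed partial ∂²psi/∂x∂y is 0, so the Hessian at any point is diag(psi_xx, psi_yy) = diag(6x, 6y).
At (-1, -4): H = diag(-6, -24).
Both eigenvalues are negative, so H is negative definite: a local maximum.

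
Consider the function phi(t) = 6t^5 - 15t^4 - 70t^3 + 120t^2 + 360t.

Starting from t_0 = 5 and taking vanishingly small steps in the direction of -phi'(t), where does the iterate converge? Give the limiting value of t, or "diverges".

3

phi'(t) = 30(t - 3)(t - 2)(t + 1)(t + 2), so phi'(5) = 7560.
Gradient descent moves in the -phi' direction, i.e. t is decreasing.
The nearest critical point in that direction is t = 3, where phi'' = 600 > 0 (a local minimum). The iterate converges there.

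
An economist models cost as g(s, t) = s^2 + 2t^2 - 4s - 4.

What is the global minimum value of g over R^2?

g(s,t) separates as P(s) + Q(t) − 4, so its minimum is min P + min Q − 4.
P'(s) = 2s - 4 vanishes at s ∈ {2}; Q'(t) = 4t vanishes at t ∈ {0}.
Local minima of P (where P''>0): P(2)=-4. Local minima of Q: Q(0)=0.
So the global minimum of g is P(2) + Q(0) − 4 = -4 + 0 − 4 = -8, attained at (2, 0).

-8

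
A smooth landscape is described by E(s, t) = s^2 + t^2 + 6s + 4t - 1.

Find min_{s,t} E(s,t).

-14

E(s,t) separates as P(s) + Q(t) − 1, so its minimum is min P + min Q − 1.
P'(s) = 2s + 6 vanishes at s ∈ {-3}; Q'(t) = 2(t + 2) vanishes at t ∈ {-2}.
Local minima of P (where P''>0): P(-3)=-9. Local minima of Q: Q(-2)=-4.
So the global minimum of E is P(-3) + Q(-2) − 1 = -9 − 4 − 1 = -14, attained at (-3, -2).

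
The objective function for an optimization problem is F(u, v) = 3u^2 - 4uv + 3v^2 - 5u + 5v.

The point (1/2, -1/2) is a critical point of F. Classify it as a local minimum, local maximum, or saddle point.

The Hessian of F is constant: H = [[6, -4], [-4, 6]].
det(H) = 6·6 − (-4)² = 20.
det(H) > 0 and tr(H) = 12 > 0, so H is positive definite and the point is a local minimum.

local minimum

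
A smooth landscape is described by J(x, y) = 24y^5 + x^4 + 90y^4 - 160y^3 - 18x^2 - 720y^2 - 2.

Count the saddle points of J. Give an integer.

6

J separates as a function of x plus a function of y, so ∇J=0 decouples.
∂J/∂x = 4x(x - 3)(x + 3) = 0 at x ∈ {-3, 0, 3}; ∂J/∂y = 120y(y - 2)(y + 2)(y + 3) = 0 at y ∈ {-3, -2, 0, 2}.
The Hessian is diagonal: diag(J_xx, J_yy). Second derivatives: J_xx(-3)=72, J_xx(0)=-36, J_xx(3)=72; J_yy(-3)=-1800, J_yy(-2)=960, J_yy(0)=-1440, J_yy(2)=4800.
Saddle points occur where the two diagonal entries have opposite signs: (-3, -3), (-3, 0), (0, -2), (0, 2), (3, -3), (3, 0). Count: 6.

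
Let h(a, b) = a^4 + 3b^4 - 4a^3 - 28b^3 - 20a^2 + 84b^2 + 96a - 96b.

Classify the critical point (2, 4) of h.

saddle point

The mixed partial ∂²h/∂a∂b is 0, so the Hessian at any point is diag(h_aa, h_bb) = diag(4(3a^2 - 6a - 10), 12(3b^2 - 14b + 14)).
At (2, 4): H = diag(-40, 72).
The eigenvalues have opposite signs, so H is indefinite: a saddle point.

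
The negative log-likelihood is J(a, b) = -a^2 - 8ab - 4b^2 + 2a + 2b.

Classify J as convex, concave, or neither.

J is quadratic, so its Hessian is the constant matrix H = [[-2, -8], [-8, -8]].
det(H) = -48, tr(H) = -10.
det(H) < 0, so H is indefinite: neither convex nor concave.

neither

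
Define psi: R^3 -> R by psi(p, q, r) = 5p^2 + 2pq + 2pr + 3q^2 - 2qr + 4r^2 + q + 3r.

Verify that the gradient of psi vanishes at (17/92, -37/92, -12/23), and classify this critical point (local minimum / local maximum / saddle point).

∇psi = (10p + 2q + 2r, 2p + 6q - 2r + 1, 2p - 2q + 8r + 3); substituting (17/92, -37/92, -12/23) gives ∇psi = (0, 0, 0), so (17/92, -37/92, -12/23) is indeed a critical point.
The Hessian is constant: H = [[10, 2, 2], [2, 6, -2], [2, -2, 8]].
Leading principal minors: Δ₁ = 10, Δ₂ = 56, Δ₃ = 368.
All leading minors are positive, so H is positive definite: a local minimum.

local minimum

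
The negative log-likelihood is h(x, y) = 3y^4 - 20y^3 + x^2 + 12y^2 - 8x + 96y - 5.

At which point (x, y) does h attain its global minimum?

(4, -1)

h(x,y) separates as P(x) + Q(y) − 5, so its minimum is min P + min Q − 5.
P'(x) = 2x - 8 vanishes at x ∈ {4}; Q'(y) = 12(y - 4)(y - 2)(y + 1) vanishes at y ∈ {-1, 2, 4}.
Local minima of P (where P''>0): P(4)=-16. Local minima of Q: Q(-1)=-61, Q(4)=64.
So the global minimum of h is P(4) + Q(-1) − 5 = -16 − 61 − 5 = -82, attained at (4, -1).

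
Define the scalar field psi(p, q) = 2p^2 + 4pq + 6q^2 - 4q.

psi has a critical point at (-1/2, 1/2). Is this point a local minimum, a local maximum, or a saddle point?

local minimum

The Hessian of psi is constant: H = [[4, 4], [4, 12]].
det(H) = 4·12 − 4² = 32.
det(H) > 0 and tr(H) = 16 > 0, so H is positive definite and the point is a local minimum.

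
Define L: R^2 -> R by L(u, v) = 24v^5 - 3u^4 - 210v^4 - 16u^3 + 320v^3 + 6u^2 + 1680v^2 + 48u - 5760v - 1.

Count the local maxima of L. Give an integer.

4

L separates as a function of u plus a function of v, so ∇L=0 decouples.
∂L/∂u = -12(u - 1)(u + 1)(u + 4) = 0 at u ∈ {-4, -1, 1}; ∂L/∂v = 120(v - 4)(v - 3)(v - 2)(v + 2) = 0 at v ∈ {-2, 2, 3, 4}.
The Hessian is diagonal: diag(L_uu, L_vv). Second derivatives: L_uu(-4)=-180, L_uu(-1)=72, L_uu(1)=-120; L_vv(-2)=-14400, L_vv(2)=960, L_vv(3)=-600, L_vv(4)=1440.
Local maxima occur where both diagonal entries negative: (-4, -2), (-4, 3), (1, -2), (1, 3). Count: 4.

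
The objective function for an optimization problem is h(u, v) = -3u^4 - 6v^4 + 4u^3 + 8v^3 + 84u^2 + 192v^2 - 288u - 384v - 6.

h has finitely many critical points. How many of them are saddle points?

4

h separates as a function of u plus a function of v, so ∇h=0 decouples.
∂h/∂u = -12(u - 3)(u - 2)(u + 4) = 0 at u ∈ {-4, 2, 3}; ∂h/∂v = -24(v - 4)(v - 1)(v + 4) = 0 at v ∈ {-4, 1, 4}.
The Hessian is diagonal: diag(h_uu, h_vv). Second derivatives: h_uu(-4)=-504, h_uu(2)=72, h_uu(3)=-84; h_vv(-4)=-960, h_vv(1)=360, h_vv(4)=-576.
Saddle points occur where the two diagonal entries have opposite signs: (-4, 1), (2, -4), (2, 4), (3, 1). Count: 4.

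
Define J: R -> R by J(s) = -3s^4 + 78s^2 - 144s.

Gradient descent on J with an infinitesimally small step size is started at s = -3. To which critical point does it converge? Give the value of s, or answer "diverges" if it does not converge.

J'(s) = -12(s - 3)(s - 1)(s + 4), so J'(-3) = -288.
Gradient descent moves in the -J' direction, i.e. s is increasing.
The nearest critical point in that direction is s = 1, where J'' = 120 > 0 (a local minimum). The iterate converges there.

1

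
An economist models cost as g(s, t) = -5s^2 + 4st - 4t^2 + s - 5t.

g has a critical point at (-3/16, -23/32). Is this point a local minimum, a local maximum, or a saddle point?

local maximum

The Hessian of g is constant: H = [[-10, 4], [4, -8]].
det(H) = (-10)·(-8) − 4² = 64.
det(H) > 0 and tr(H) = -18 < 0, so H is negative definite and the point is a local maximum.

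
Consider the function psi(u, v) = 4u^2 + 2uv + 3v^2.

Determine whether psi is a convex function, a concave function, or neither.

psi is quadratic, so its Hessian is the constant matrix H = [[8, 2], [2, 6]].
det(H) = 44, tr(H) = 14.
det(H) > 0 and tr(H) > 0, so H is positive definite everywhere: convex.

convex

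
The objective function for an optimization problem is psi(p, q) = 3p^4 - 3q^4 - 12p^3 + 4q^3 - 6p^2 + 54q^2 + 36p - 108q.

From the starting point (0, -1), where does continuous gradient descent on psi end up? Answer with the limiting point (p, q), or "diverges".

psi is separable, so gradient descent decouples: p follows -∂psi/∂p, q follows -∂psi/∂q.
∂psi/∂p = 12(p - 3)(p - 1)(p + 1); at p=0 this is 36, so p decreases.
∂psi/∂q = -12(q - 3)(q - 1)(q + 3); at q=-1 this is -192, so q increases.
p converges to its nearest critical value -1 (a local min of the p-part); q converges to 1. The iterate converges to (-1, 1).

(-1, 1)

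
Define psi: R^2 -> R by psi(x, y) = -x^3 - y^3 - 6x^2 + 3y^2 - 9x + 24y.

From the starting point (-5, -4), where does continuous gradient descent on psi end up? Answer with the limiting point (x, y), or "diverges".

(-3, -2)

psi is separable, so gradient descent decouples: x follows -∂psi/∂x, y follows -∂psi/∂y.
∂psi/∂x = -3(x + 1)(x + 3); at x=-5 this is -24, so x increases.
∂psi/∂y = -3(y - 4)(y + 2); at y=-4 this is -48, so y increases.
x converges to its nearest critical value -3 (a local min of the x-part); y converges to -2. The iterate converges to (-3, -2).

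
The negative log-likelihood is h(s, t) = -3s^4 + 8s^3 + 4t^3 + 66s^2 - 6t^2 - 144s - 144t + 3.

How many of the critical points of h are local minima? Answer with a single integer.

1

h separates as a function of s plus a function of t, so ∇h=0 decouples.
∂h/∂s = -12(s - 4)(s - 1)(s + 3) = 0 at s ∈ {-3, 1, 4}; ∂h/∂t = 12(t - 4)(t + 3) = 0 at t ∈ {-3, 4}.
The Hessian is diagonal: diag(h_ss, h_tt). Second derivatives: h_ss(-3)=-336, h_ss(1)=144, h_ss(4)=-252; h_tt(-3)=-84, h_tt(4)=84.
Local minima occur where both diagonal entries positive: (1, 4). Count: 1.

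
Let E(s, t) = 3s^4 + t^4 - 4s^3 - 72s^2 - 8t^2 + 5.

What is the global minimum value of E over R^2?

E(s,t) separates as P(s) + Q(t) + 5, so its minimum is min P + min Q + 5.
P'(s) = 12s(s - 4)(s + 3) vanishes at s ∈ {-3, 0, 4}; Q'(t) = 4t(t - 2)(t + 2) vanishes at t ∈ {-2, 0, 2}.
Local minima of P (where P''>0): P(-3)=-297, P(4)=-640. Local minima of Q: Q(-2)=-16, Q(2)=-16.
So the global minimum of E is P(4) + Q(-2) + 5 = -640 − 16 + 5 = -651, attained at (4, -2).

-651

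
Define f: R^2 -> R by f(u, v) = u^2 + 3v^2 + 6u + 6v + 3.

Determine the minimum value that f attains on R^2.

f(u,v) separates as P(u) + Q(v) + 3, so its minimum is min P + min Q + 3.
P'(u) = 2u + 6 vanishes at u ∈ {-3}; Q'(v) = 6v + 6 vanishes at v ∈ {-1}.
Local minima of P (where P''>0): P(-3)=-9. Local minima of Q: Q(-1)=-3.
So the global minimum of f is P(-3) + Q(-1) + 3 = -9 − 3 + 3 = -9, attained at (-3, -1).

-9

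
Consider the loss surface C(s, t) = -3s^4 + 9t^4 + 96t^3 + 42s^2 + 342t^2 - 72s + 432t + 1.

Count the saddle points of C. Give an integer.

C separates as a function of s plus a function of t, so ∇C=0 decouples.
∂C/∂s = -12(s - 2)(s - 1)(s + 3) = 0 at s ∈ {-3, 1, 2}; ∂C/∂t = 36(t + 1)(t + 3)(t + 4) = 0 at t ∈ {-4, -3, -1}.
The Hessian is diagonal: diag(C_ss, C_tt). Second derivatives: C_ss(-3)=-240, C_ss(1)=48, C_ss(2)=-60; C_tt(-4)=108, C_tt(-3)=-72, C_tt(-1)=216.
Saddle points occur where the two diagonal entries have opposite signs: (-3, -4), (-3, -1), (1, -3), (2, -4), (2, -1). Count: 5.

5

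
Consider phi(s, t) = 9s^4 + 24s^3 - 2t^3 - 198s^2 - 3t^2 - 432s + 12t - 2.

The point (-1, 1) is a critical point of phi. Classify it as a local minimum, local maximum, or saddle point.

local maximum

The mixed partial ∂²phi/∂s∂t is 0, so the Hessian at any point is diag(phi_ss, phi_tt) = diag(36(3s^2 + 4s - 11), -6(2t + 1)).
At (-1, 1): H = diag(-432, -18).
Both eigenvalues are negative, so H is negative definite: a local maximum.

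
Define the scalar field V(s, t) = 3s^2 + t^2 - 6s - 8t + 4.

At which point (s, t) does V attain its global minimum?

(1, 4)

V(s,t) separates as P(s) + Q(t) + 4, so its minimum is min P + min Q + 4.
P'(s) = 6s - 6 vanishes at s ∈ {1}; Q'(t) = 2(t - 4) vanishes at t ∈ {4}.
Local minima of P (where P''>0): P(1)=-3. Local minima of Q: Q(4)=-16.
So the global minimum of V is P(1) + Q(4) + 4 = -3 − 16 + 4 = -15, attained at (1, 4).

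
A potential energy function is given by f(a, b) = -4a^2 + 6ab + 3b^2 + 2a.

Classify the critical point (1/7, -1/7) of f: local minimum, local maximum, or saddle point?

saddle point

The Hessian of f is constant: H = [[-8, 6], [6, 6]].
det(H) = (-8)·6 − 6² = -84.
Since det(H) < 0, H is indefinite and the critical point is a saddle point.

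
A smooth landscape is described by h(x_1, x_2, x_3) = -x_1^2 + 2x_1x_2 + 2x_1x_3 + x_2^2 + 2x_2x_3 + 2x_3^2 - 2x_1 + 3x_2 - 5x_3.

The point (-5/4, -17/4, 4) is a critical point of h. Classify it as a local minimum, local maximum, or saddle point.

saddle point

The Hessian is constant: H = [[-2, 2, 2], [2, 2, 2], [2, 2, 4]].
Leading principal minors: Δ₁ = -2, Δ₂ = -8, Δ₃ = -16.
The minors fit neither the all-positive nor the alternating-sign pattern, so H is indefinite: a saddle point.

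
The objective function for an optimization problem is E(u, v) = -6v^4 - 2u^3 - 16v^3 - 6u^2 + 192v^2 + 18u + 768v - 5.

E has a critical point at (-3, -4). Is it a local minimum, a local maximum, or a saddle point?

The mixed partial ∂²E/∂u∂v is 0, so the Hessian at any point is diag(E_uu, E_vv) = diag(-12(u + 1), 24(-3v^2 - 4v + 16)).
At (-3, -4): H = diag(24, -384).
The eigenvalues have opposite signs, so H is indefinite: a saddle point.

saddle point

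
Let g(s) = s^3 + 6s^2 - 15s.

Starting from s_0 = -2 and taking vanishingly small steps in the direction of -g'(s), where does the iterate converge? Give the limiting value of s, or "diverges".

1

g'(s) = 3(s - 1)(s + 5), so g'(-2) = -27.
Gradient descent moves in the -g' direction, i.e. s is increasing.
The nearest critical point in that direction is s = 1, where g'' = 18 > 0 (a local minimum). The iterate converges there.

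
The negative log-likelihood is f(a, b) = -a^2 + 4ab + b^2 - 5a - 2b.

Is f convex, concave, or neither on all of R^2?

f is quadratic, so its Hessian is the constant matrix H = [[-2, 4], [4, 2]].
det(H) = -20, tr(H) = 0.
det(H) < 0, so H is indefinite: neither convex nor concave.

neither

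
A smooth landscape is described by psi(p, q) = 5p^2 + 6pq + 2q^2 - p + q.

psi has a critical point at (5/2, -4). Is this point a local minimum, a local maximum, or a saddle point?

The Hessian of psi is constant: H = [[10, 6], [6, 4]].
det(H) = 10·4 − 6² = 4.
det(H) > 0 and tr(H) = 14 > 0, so H is positive definite and the point is a local minimum.

local minimum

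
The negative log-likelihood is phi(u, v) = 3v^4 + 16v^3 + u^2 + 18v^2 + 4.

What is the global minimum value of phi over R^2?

phi(u,v) separates as P(u) + Q(v) + 4, so its minimum is min P + min Q + 4.
P'(u) = 2u vanishes at u ∈ {0}; Q'(v) = 12v(v + 1)(v + 3) vanishes at v ∈ {-3, -1, 0}.
Local minima of P (where P''>0): P(0)=0. Local minima of Q: Q(-3)=-27, Q(0)=0.
So the global minimum of phi is P(0) + Q(-3) + 4 = 0 − 27 + 4 = -23, attained at (0, -3).

-23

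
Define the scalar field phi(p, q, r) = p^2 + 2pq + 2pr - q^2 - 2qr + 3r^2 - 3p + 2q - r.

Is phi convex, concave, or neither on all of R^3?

neither

phi is quadratic, so its Hessian is the constant matrix H = [[2, 2, 2], [2, -2, -2], [2, -2, 6]].
Leading principal minors: 2, -8, -64.
Neither pattern holds ⇒ H is indefinite ⇒ neither convex nor concave.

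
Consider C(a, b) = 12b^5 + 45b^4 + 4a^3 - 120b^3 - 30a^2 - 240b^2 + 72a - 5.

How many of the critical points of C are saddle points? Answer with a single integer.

4

C separates as a function of a plus a function of b, so ∇C=0 decouples.
∂C/∂a = 12(a - 3)(a - 2) = 0 at a ∈ {2, 3}; ∂C/∂b = 60b(b - 2)(b + 1)(b + 4) = 0 at b ∈ {-4, -1, 0, 2}.
The Hessian is diagonal: diag(C_aa, C_bb). Second derivatives: C_aa(2)=-12, C_aa(3)=12; C_bb(-4)=-4320, C_bb(-1)=540, C_bb(0)=-480, C_bb(2)=2160.
Saddle points occur where the two diagonal entries have opposite signs: (2, -1), (2, 2), (3, -4), (3, 0). Count: 4.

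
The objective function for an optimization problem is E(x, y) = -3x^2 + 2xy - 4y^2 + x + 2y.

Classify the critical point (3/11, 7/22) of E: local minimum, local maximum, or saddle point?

The Hessian of E is constant: H = [[-6, 2], [2, -8]].
det(H) = (-6)·(-8) − 2² = 44.
det(H) > 0 and tr(H) = -14 < 0, so H is negative definite and the point is a local maximum.

local maximum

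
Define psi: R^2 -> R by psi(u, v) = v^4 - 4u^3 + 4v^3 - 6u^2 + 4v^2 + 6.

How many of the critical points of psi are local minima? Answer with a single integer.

psi separates as a function of u plus a function of v, so ∇psi=0 decouples.
∂psi/∂u = -12u(u + 1) = 0 at u ∈ {-1, 0}; ∂psi/∂v = 4v(v + 1)(v + 2) = 0 at v ∈ {-2, -1, 0}.
The Hessian is diagonal: diag(psi_uu, psi_vv). Second derivatives: psi_uu(-1)=12, psi_uu(0)=-12; psi_vv(-2)=8, psi_vv(-1)=-4, psi_vv(0)=8.
Local minima occur where both diagonal entries positive: (-1, -2), (-1, 0). Count: 2.

2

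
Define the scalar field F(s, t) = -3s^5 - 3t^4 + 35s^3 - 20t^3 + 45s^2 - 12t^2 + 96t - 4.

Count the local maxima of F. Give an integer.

F separates as a function of s plus a function of t, so ∇F=0 decouples.
∂F/∂s = -15s(s - 3)(s + 1)(s + 2) = 0 at s ∈ {-2, -1, 0, 3}; ∂F/∂t = -12(t - 1)(t + 2)(t + 4) = 0 at t ∈ {-4, -2, 1}.
The Hessian is diagonal: diag(F_ss, F_tt). Second derivatives: F_ss(-2)=150, F_ss(-1)=-60, F_ss(0)=90, F_ss(3)=-900; F_tt(-4)=-120, F_tt(-2)=72, F_tt(1)=-180.
Local maxima occur where both diagonal entries negative: (-1, -4), (-1, 1), (3, -4), (3, 1). Count: 4.

4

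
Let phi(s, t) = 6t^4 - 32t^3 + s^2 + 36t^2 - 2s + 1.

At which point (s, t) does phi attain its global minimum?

phi(s,t) separates as P(s) + Q(t) + 1, so its minimum is min P + min Q + 1.
P'(s) = 2s - 2 vanishes at s ∈ {1}; Q'(t) = 24t(t - 3)(t - 1) vanishes at t ∈ {0, 1, 3}.
Local minima of P (where P''>0): P(1)=-1. Local minima of Q: Q(0)=0, Q(3)=-54.
So the global minimum of phi is P(1) + Q(3) + 1 = -1 − 54 + 1 = -54, attained at (1, 3).

(1, 3)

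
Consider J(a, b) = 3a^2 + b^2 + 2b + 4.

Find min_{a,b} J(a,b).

3

J(a,b) separates as P(a) + Q(b) + 4, so its minimum is min P + min Q + 4.
P'(a) = 6a vanishes at a ∈ {0}; Q'(b) = 2b + 2 vanishes at b ∈ {-1}.
Local minima of P (where P''>0): P(0)=0. Local minima of Q: Q(-1)=-1.
So the global minimum of J is P(0) + Q(-1) + 4 = 0 − 1 + 4 = 3, attained at (0, -1).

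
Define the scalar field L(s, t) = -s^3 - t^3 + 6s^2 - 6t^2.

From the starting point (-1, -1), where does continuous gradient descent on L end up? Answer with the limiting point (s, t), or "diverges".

L is separable, so gradient descent decouples: s follows -∂L/∂s, t follows -∂L/∂t.
∂L/∂s = -3s(s - 4); at s=-1 this is -15, so s increases.
∂L/∂t = -3t(t + 4); at t=-1 this is 9, so t decreases.
s converges to its nearest critical value 0 (a local min of the s-part); t converges to -4. The iterate converges to (0, -4).

(0, -4)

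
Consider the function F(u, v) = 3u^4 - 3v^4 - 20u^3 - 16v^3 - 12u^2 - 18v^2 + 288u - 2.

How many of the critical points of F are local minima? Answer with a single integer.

2

F separates as a function of u plus a function of v, so ∇F=0 decouples.
∂F/∂u = 12(u - 4)(u - 3)(u + 2) = 0 at u ∈ {-2, 3, 4}; ∂F/∂v = -12v(v + 1)(v + 3) = 0 at v ∈ {-3, -1, 0}.
The Hessian is diagonal: diag(F_uu, F_vv). Second derivatives: F_uu(-2)=360, F_uu(3)=-60, F_uu(4)=72; F_vv(-3)=-72, F_vv(-1)=24, F_vv(0)=-36.
Local minima occur where both diagonal entries positive: (-2, -1), (4, -1). Count: 2.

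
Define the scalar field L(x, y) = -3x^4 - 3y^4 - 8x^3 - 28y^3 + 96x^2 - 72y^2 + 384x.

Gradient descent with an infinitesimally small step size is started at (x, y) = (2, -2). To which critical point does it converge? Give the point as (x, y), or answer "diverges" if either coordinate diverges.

(-2, -3)

L is separable, so gradient descent decouples: x follows -∂L/∂x, y follows -∂L/∂y.
∂L/∂x = -12(x - 4)(x + 2)(x + 4); at x=2 this is 576, so x decreases.
∂L/∂y = -12y(y + 3)(y + 4); at y=-2 this is 48, so y decreases.
x converges to its nearest critical value -2 (a local min of the x-part); y converges to -3. The iterate converges to (-2, -3).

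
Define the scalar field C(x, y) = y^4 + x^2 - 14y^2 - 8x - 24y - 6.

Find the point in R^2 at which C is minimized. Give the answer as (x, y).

(4, 3)

C(x,y) separates as P(x) + Q(y) − 6, so its minimum is min P + min Q − 6.
P'(x) = 2x - 8 vanishes at x ∈ {4}; Q'(y) = 4(y - 3)(y + 1)(y + 2) vanishes at y ∈ {-2, -1, 3}.
Local minima of P (where P''>0): P(4)=-16. Local minima of Q: Q(-2)=8, Q(3)=-117.
So the global minimum of C is P(4) + Q(3) − 6 = -16 − 117 − 6 = -139, attained at (4, 3).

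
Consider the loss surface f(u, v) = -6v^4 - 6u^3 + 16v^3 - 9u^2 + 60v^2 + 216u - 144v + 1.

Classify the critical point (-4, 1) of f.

The mixed partial ∂²f/∂u∂v is 0, so the Hessian at any point is diag(f_uu, f_vv) = diag(-18(2u + 1), 24(-3v^2 + 4v + 5)).
At (-4, 1): H = diag(126, 144).
Both eigenvalues are positive, so H is positive definite: a local minimum.

local minimum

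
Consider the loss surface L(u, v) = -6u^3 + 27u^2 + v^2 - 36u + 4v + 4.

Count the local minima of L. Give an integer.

L separates as a function of u plus a function of v, so ∇L=0 decouples.
∂L/∂u = -18(u - 2)(u - 1) = 0 at u ∈ {1, 2}; ∂L/∂v = 2(v + 2) = 0 at v ∈ {-2}.
The Hessian is diagonal: diag(L_uu, L_vv). Second derivatives: L_uu(1)=18, L_uu(2)=-18; L_vv(-2)=2.
Local minima occur where both diagonal entries positive: (1, -2). Count: 1.

1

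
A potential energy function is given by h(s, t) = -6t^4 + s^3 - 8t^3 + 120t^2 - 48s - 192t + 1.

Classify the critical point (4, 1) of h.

The mixed partial ∂²h/∂s∂t is 0, so the Hessian at any point is diag(h_ss, h_tt) = diag(6s, 24(-3t^2 - 2t + 10)).
At (4, 1): H = diag(24, 120).
Both eigenvalues are positive, so H is positive definite: a local minimum.

local minimum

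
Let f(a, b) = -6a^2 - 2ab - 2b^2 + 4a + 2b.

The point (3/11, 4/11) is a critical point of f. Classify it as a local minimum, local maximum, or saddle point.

The Hessian of f is constant: H = [[-12, -2], [-2, -4]].
det(H) = (-12)·(-4) − (-2)² = 44.
det(H) > 0 and tr(H) = -16 < 0, so H is negative definite and the point is a local maximum.

local maximum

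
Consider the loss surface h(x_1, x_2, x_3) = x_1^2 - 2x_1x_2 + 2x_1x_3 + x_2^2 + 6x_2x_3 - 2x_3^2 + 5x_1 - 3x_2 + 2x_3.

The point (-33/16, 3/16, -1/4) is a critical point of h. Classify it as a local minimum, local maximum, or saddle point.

The Hessian is constant: H = [[2, -2, 2], [-2, 2, 6], [2, 6, -4]].
Leading principal minors: Δ₁ = 2, Δ₂ = 0, Δ₃ = -128.
The minors fit neither the all-positive nor the alternating-sign pattern, so H is indefinite: a saddle point.

saddle point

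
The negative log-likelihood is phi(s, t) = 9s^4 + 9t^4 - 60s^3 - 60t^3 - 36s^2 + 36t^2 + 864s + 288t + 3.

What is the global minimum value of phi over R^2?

phi(s,t) separates as P(s) + Q(t) + 3, so its minimum is min P + min Q + 3.
P'(s) = 36(s - 4)(s - 3)(s + 2) vanishes at s ∈ {-2, 3, 4}; Q'(t) = 36(t - 4)(t - 2)(t + 1) vanishes at t ∈ {-1, 2, 4}.
Local minima of P (where P''>0): P(-2)=-1248, P(4)=1344. Local minima of Q: Q(-1)=-183, Q(4)=192.
So the global minimum of phi is P(-2) + Q(-1) + 3 = -1248 − 183 + 3 = -1428, attained at (-2, -1).

-1428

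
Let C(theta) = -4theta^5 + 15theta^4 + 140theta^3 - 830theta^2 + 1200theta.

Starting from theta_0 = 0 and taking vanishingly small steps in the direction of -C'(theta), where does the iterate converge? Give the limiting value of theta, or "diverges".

-5

C'(theta) = -20(theta - 4)(theta - 3)(theta - 1)(theta + 5), so C'(0) = 1200.
Gradient descent moves in the -C' direction, i.e. theta is decreasing.
The nearest critical point in that direction is theta = -5, where C'' = 8640 > 0 (a local minimum). The iterate converges there.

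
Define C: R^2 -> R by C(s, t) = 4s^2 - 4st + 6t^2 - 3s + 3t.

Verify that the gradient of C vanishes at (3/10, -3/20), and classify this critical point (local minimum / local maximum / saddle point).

local minimum

∇C = (8s - 4t - 3, -4s + 12t + 3); substituting (3/10, -3/20) gives ∇C = (0, 0), so (3/10, -3/20) is indeed a critical point.
The Hessian of C is constant: H = [[8, -4], [-4, 12]].
det(H) = 8·12 − (-4)² = 80.
det(H) > 0 and tr(H) = 20 > 0, so H is positive definite and the point is a local minimum.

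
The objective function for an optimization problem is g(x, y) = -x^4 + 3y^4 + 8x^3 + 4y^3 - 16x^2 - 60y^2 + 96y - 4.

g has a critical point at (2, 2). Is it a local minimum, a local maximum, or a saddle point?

local minimum

The mixed partial ∂²g/∂x∂y is 0, so the Hessian at any point is diag(g_xx, g_yy) = diag(4(-3x^2 + 12x - 8), 12(3y^2 + 2y - 10)).
At (2, 2): H = diag(16, 72).
Both eigenvalues are positive, so H is positive definite: a local minimum.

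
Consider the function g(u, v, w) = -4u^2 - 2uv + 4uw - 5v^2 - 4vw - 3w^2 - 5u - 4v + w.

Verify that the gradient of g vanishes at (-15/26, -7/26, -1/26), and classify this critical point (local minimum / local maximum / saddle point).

local maximum

∇g = (-8u - 2v + 4w - 5, -2u - 10v - 4w - 4, 4u - 4v - 6w + 1); substituting (-15/26, -7/26, -1/26) gives ∇g = (0, 0, 0), so (-15/26, -7/26, -1/26) is indeed a critical point.
The Hessian is constant: H = [[-8, -2, 4], [-2, -10, -4], [4, -4, -6]].
Leading principal minors: Δ₁ = -8, Δ₂ = 76, Δ₃ = -104.
The minors alternate sign starting negative (−, +, −), so H is negative definite: a local maximum.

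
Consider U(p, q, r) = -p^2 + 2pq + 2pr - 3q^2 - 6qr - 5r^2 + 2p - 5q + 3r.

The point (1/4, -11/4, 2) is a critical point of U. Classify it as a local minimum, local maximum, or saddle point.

The Hessian is constant: H = [[-2, 2, 2], [2, -6, -6], [2, -6, -10]].
Leading principal minors: Δ₁ = -2, Δ₂ = 8, Δ₃ = -32.
The minors alternate sign starting negative (−, +, −), so H is negative definite: a local maximum.

local maximum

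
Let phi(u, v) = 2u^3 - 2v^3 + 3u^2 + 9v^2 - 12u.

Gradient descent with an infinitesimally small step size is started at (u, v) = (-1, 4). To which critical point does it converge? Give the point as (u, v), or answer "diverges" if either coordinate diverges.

phi is separable, so gradient descent decouples: u follows -∂phi/∂u, v follows -∂phi/∂v.
∂phi/∂u = 6(u - 1)(u + 2); at u=-1 this is -12, so u increases.
∂phi/∂v = -6v(v - 3); at v=4 this is -24, so v increases.
The v-coordinate has no critical point in that direction and runs off to infinity.

diverges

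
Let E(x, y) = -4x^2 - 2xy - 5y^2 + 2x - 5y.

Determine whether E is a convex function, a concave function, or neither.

E is quadratic, so its Hessian is the constant matrix H = [[-8, -2], [-2, -10]].
det(H) = 76, tr(H) = -18.
det(H) > 0 and tr(H) < 0, so H is negative definite everywhere: concave.

concave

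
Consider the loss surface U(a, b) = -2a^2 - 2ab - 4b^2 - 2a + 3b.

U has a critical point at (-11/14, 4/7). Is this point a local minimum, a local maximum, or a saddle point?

The Hessian of U is constant: H = [[-4, -2], [-2, -8]].
det(H) = (-4)·(-8) − (-2)² = 28.
det(H) > 0 and tr(H) = -12 < 0, so H is negative definite and the point is a local maximum.

local maximum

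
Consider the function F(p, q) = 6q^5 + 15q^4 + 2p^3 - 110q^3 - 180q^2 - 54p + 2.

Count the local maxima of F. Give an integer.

F separates as a function of p plus a function of q, so ∇F=0 decouples.
∂F/∂p = 6(p - 3)(p + 3) = 0 at p ∈ {-3, 3}; ∂F/∂q = 30q(q - 3)(q + 1)(q + 4) = 0 at q ∈ {-4, -1, 0, 3}.
The Hessian is diagonal: diag(F_pp, F_qq). Second derivatives: F_pp(-3)=-36, F_pp(3)=36; F_qq(-4)=-2520, F_qq(-1)=360, F_qq(0)=-360, F_qq(3)=2520.
Local maxima occur where both diagonal entries negative: (-3, -4), (-3, 0). Count: 2.

2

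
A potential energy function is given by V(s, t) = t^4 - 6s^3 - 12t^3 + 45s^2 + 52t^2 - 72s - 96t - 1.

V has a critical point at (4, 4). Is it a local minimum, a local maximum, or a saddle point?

The mixed partial ∂²V/∂s∂t is 0, so the Hessian at any point is diag(V_ss, V_tt) = diag(18(-2s + 5), 4(3t^2 - 18t + 26)).
At (4, 4): H = diag(-54, 8).
The eigenvalues have opposite signs, so H is indefinite: a saddle point.

saddle point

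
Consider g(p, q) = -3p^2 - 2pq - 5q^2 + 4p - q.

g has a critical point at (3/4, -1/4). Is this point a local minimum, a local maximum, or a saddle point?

The Hessian of g is constant: H = [[-6, -2], [-2, -10]].
det(H) = (-6)·(-10) − (-2)² = 56.
det(H) > 0 and tr(H) = -16 < 0, so H is negative definite and the point is a local maximum.

local maximum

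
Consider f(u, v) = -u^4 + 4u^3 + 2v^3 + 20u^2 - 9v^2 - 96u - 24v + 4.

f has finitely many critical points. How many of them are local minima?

1

f separates as a function of u plus a function of v, so ∇f=0 decouples.
∂f/∂u = -4(u - 4)(u - 2)(u + 3) = 0 at u ∈ {-3, 2, 4}; ∂f/∂v = 6(v - 4)(v + 1) = 0 at v ∈ {-1, 4}.
The Hessian is diagonal: diag(f_uu, f_vv). Second derivatives: f_uu(-3)=-140, f_uu(2)=40, f_uu(4)=-56; f_vv(-1)=-30, f_vv(4)=30.
Local minima occur where both diagonal entries positive: (2, 4). Count: 1.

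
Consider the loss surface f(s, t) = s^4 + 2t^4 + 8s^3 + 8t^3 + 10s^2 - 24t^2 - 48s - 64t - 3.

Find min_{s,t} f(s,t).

-160

f(s,t) separates as P(s) + Q(t) − 3, so its minimum is min P + min Q − 3.
P'(s) = 4(s - 1)(s + 3)(s + 4) vanishes at s ∈ {-4, -3, 1}; Q'(t) = 8(t - 2)(t + 1)(t + 4) vanishes at t ∈ {-4, -1, 2}.
Local minima of P (where P''>0): P(-4)=96, P(1)=-29. Local minima of Q: Q(-4)=-128, Q(2)=-128.
So the global minimum of f is P(1) + Q(-4) − 3 = -29 − 128 − 3 = -160, attained at (1, -4).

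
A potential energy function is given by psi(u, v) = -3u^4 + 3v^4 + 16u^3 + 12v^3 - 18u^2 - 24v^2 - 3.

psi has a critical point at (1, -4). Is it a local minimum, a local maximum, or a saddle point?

The mixed partial ∂²psi/∂u∂v is 0, so the Hessian at any point is diag(psi_uu, psi_vv) = diag(12(-3u^2 + 8u - 3), 12(3v^2 + 6v - 4)).
At (1, -4): H = diag(24, 240).
Both eigenvalues are positive, so H is positive definite: a local minimum.

local minimum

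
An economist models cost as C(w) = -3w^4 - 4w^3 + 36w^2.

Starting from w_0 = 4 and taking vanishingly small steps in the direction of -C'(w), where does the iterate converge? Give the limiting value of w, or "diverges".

C'(w) = -12w(w - 2)(w + 3), so C'(4) = -672.
Gradient descent moves in the -C' direction, i.e. w is increasing.
There is no critical point above w=4, and C' keeps the same sign, so the iterate runs off to +∞.

diverges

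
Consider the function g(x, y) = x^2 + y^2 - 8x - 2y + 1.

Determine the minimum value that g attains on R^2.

-16

g(x,y) separates as P(x) + Q(y) + 1, so its minimum is min P + min Q + 1.
P'(x) = 2x - 8 vanishes at x ∈ {4}; Q'(y) = 2y - 2 vanishes at y ∈ {1}.
Local minima of P (where P''>0): P(4)=-16. Local minima of Q: Q(1)=-1.
So the global minimum of g is P(4) + Q(1) + 1 = -16 − 1 + 1 = -16, attained at (4, 1).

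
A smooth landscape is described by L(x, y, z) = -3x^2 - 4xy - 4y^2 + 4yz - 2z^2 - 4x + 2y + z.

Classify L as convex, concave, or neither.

L is quadratic, so its Hessian is the constant matrix H = [[-6, -4, 0], [-4, -8, 4], [0, 4, -4]].
Leading principal minors: -6, 32, -32.
Signs alternate −, +, − ⇒ H ≺ 0 ⇒ concave.

concave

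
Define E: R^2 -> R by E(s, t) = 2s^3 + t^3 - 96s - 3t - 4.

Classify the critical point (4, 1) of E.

local minimum

The mixed partial ∂²E/∂s∂t is 0, so the Hessian at any point is diag(E_ss, E_tt) = diag(12s, 6t).
At (4, 1): H = diag(48, 6).
Both eigenvalues are positive, so H is positive definite: a local minimum.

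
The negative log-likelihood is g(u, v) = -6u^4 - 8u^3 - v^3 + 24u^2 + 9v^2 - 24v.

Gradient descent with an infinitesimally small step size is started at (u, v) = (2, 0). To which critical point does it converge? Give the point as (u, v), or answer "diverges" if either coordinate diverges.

g is separable, so gradient descent decouples: u follows -∂g/∂u, v follows -∂g/∂v.
∂g/∂u = -24u(u - 1)(u + 2); at u=2 this is -192, so u increases.
∂g/∂v = -3(v - 4)(v - 2); at v=0 this is -24, so v increases.
The u-coordinate has no critical point in that direction and runs off to infinity.

diverges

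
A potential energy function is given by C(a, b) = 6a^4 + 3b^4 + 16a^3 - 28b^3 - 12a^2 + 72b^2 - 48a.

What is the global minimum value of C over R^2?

-38

C(a,b) separates as P(a) + Q(b), so its minimum is min P + min Q.
P'(a) = 24(a - 1)(a + 1)(a + 2) vanishes at a ∈ {-2, -1, 1}; Q'(b) = 12b(b - 4)(b - 3) vanishes at b ∈ {0, 3, 4}.
Local minima of P (where P''>0): P(-2)=16, P(1)=-38. Local minima of Q: Q(0)=0, Q(4)=128.
So the global minimum of C is P(1) + Q(0) = -38 + 0 = -38, attained at (1, 0).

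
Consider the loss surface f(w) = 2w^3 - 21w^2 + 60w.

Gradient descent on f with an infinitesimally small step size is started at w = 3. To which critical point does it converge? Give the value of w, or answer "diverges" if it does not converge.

5

f'(w) = 6(w - 5)(w - 2), so f'(3) = -12.
Gradient descent moves in the -f' direction, i.e. w is increasing.
The nearest critical point in that direction is w = 5, where f'' = 18 > 0 (a local minimum). The iterate converges there.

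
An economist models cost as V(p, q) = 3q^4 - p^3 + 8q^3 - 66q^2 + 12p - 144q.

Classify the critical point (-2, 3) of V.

The mixed partial ∂²V/∂p∂q is 0, so the Hessian at any point is diag(V_pp, V_qq) = diag(-6p, 12(3q^2 + 4q - 11)).
At (-2, 3): H = diag(12, 336).
Both eigenvalues are positive, so H is positive definite: a local minimum.

local minimum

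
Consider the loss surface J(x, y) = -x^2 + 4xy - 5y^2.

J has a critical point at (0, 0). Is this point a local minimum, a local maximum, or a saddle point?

local maximum

The Hessian of J is constant: H = [[-2, 4], [4, -10]].
det(H) = (-2)·(-10) − 4² = 4.
det(H) > 0 and tr(H) = -12 < 0, so H is negative definite and the point is a local maximum.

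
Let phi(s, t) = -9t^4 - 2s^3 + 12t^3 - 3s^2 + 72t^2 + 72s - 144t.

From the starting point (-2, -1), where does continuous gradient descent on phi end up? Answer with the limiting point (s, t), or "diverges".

phi is separable, so gradient descent decouples: s follows -∂phi/∂s, t follows -∂phi/∂t.
∂phi/∂s = -6(s - 3)(s + 4); at s=-2 this is 60, so s decreases.
∂phi/∂t = -36(t - 2)(t - 1)(t + 2); at t=-1 this is -216, so t increases.
s converges to its nearest critical value -4 (a local min of the s-part); t converges to 1. The iterate converges to (-4, 1).

(-4, 1)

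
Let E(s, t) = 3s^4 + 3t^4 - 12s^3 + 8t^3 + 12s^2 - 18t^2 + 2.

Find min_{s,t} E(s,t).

E(s,t) separates as P(s) + Q(t) + 2, so its minimum is min P + min Q + 2.
P'(s) = 12s(s - 2)(s - 1) vanishes at s ∈ {0, 1, 2}; Q'(t) = 12t(t - 1)(t + 3) vanishes at t ∈ {-3, 0, 1}.
Local minima of P (where P''>0): P(0)=0, P(2)=0. Local minima of Q: Q(-3)=-135, Q(1)=-7.
So the global minimum of E is P(0) + Q(-3) + 2 = 0 − 135 + 2 = -133, attained at (0, -3).

-133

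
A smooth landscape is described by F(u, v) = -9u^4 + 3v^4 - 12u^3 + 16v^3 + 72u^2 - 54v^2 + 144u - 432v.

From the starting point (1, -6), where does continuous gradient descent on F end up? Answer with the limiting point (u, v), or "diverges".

(-1, -4)

F is separable, so gradient descent decouples: u follows -∂F/∂u, v follows -∂F/∂v.
∂F/∂u = -36(u - 2)(u + 1)(u + 2); at u=1 this is 216, so u decreases.
∂F/∂v = 12(v - 3)(v + 3)(v + 4); at v=-6 this is -648, so v increases.
u converges to its nearest critical value -1 (a local min of the u-part); v converges to -4. The iterate converges to (-1, -4).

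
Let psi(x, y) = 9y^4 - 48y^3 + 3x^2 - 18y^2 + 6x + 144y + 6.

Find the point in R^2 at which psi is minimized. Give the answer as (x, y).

psi(x,y) separates as P(x) + Q(y) + 6, so its minimum is min P + min Q + 6.
P'(x) = 6x + 6 vanishes at x ∈ {-1}; Q'(y) = 36(y - 4)(y - 1)(y + 1) vanishes at y ∈ {-1, 1, 4}.
Local minima of P (where P''>0): P(-1)=-3. Local minima of Q: Q(-1)=-105, Q(4)=-480.
So the global minimum of psi is P(-1) + Q(4) + 6 = -3 − 480 + 6 = -477, attained at (-1, 4).

(-1, 4)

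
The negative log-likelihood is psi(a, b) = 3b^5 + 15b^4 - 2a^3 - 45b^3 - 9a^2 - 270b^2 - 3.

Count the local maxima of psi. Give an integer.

psi separates as a function of a plus a function of b, so ∇psi=0 decouples.
∂psi/∂a = -6a(a + 3) = 0 at a ∈ {-3, 0}; ∂psi/∂b = 15b(b - 3)(b + 3)(b + 4) = 0 at b ∈ {-4, -3, 0, 3}.
The Hessian is diagonal: diag(psi_aa, psi_bb). Second derivatives: psi_aa(-3)=18, psi_aa(0)=-18; psi_bb(-4)=-420, psi_bb(-3)=270, psi_bb(0)=-540, psi_bb(3)=1890.
Local maxima occur where both diagonal entries negative: (0, -4), (0, 0). Count: 2.

2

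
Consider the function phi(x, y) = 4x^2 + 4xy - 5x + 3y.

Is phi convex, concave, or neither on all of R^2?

neither

phi is quadratic, so its Hessian is the constant matrix H = [[8, 4], [4, 0]].
det(H) = -16, tr(H) = 8.
det(H) < 0, so H is indefinite: neither convex nor concave.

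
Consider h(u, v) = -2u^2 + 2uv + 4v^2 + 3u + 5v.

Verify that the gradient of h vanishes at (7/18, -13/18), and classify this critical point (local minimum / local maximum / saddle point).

∇h = (-4u + 2v + 3, 2u + 8v + 5); substituting (7/18, -13/18) gives ∇h = (0, 0), so (7/18, -13/18) is indeed a critical point.
The Hessian of h is constant: H = [[-4, 2], [2, 8]].
det(H) = (-4)·8 − 2² = -36.
Since det(H) < 0, H is indefinite and the critical point is a saddle point.

saddle point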